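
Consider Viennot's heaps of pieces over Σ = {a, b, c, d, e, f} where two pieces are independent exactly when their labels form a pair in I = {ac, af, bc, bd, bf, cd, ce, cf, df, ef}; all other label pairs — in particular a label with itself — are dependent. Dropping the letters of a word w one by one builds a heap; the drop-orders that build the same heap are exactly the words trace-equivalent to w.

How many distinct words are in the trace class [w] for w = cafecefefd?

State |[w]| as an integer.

piece 0:c — minimal
piece 1:a — minimal
piece 2:f — minimal
piece 3:e rests on {1:a}
piece 4:c rests on {0:c}
piece 5:e rests on {3:e}
piece 6:f rests on {2:f}
piece 7:e rests on {5:e}
piece 8:f rests on {6:f}
piece 9:d rests on {7:e}
minimal pieces: {0:c, 1:a, 2:f}
ways to finish when only these pieces remain (= sum over removing one remaining piece with nothing left below it):
  1 left: {4}→1  {8}→1  {9}→1
  2 left: {0,4}→1  {4,8}→2  {4,9}→2  {6,8}→1  {7,9}→1  {8,9}→2
  3 left: {0,4,8}→3  {0,4,9}→3  {2,6,8}→1  {4,6,8}→3  {4,7,9}→3  {4,8,9}→6  {5,7,9}→1  {6,8,9}→3  {7,8,9}→3
  4 left: {0,4,6,8}→6  {0,4,7,9}→6  {0,4,8,9}→12  {2,4,6,8}→4  {2,6,8,9}→4  {3,5,7,9}→1  {4,5,7,9}→4  {4,6,8,9}→12  {4,7,8,9}→12  {5,7,8,9}→4  {6,7,8,9}→6
  5 left: {0,2,4,6,8}→10  {0,4,5,7,9}→10  {0,4,6,8,9}→30  {0,4,7,8,9}→30  {1,3,5,7,9}→1  {2,4,6,8,9}→20  {2,6,7,8,9}→10  {3,4,5,7,9}→5  {3,5,7,8,9}→5  {4,5,7,8,9}→20  {4,6,7,8,9}→30  {5,6,7,8,9}→10
  6 left: {0,2,4,6,8,9}→60  {0,3,4,5,7,9}→15  {0,4,5,7,8,9}→60  {0,4,6,7,8,9}→90  {1,3,4,5,7,9}→6  {1,3,5,7,8,9}→6  {2,4,6,7,8,9}→60  {2,5,6,7,8,9}→20  {3,4,5,7,8,9}→30  {3,5,6,7,8,9}→15  {4,5,6,7,8,9}→60
  7 left: {0,1,3,4,5,7,9}→21  {0,2,4,6,7,8,9}→210  {0,3,4,5,7,8,9}→105  {0,4,5,6,7,8,9}→210  {1,3,4,5,7,8,9}→42  {1,3,5,6,7,8,9}→21  {2,3,5,6,7,8,9}→35  {2,4,5,6,7,8,9}→140  {3,4,5,6,7,8,9}→105
  8 left: {0,1,3,4,5,7,8,9}→168  {0,2,4,5,6,7,8,9}→560  {0,3,4,5,6,7,8,9}→420  {1,2,3,5,6,7,8,9}→56  {1,3,4,5,6,7,8,9}→168  {2,3,4,5,6,7,8,9}→280
  placing 0:c first → 504 extensions
  placing 1:a first → 1260 extensions
  placing 2:f first → 756 extensions
total linear extensions = 2520

2520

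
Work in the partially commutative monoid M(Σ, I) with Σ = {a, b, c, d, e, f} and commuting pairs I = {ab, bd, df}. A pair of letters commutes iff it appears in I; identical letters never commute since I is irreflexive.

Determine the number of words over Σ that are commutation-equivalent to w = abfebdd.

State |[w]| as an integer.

6

#0=a has no predecessor
#1=b has no predecessor
#2=f depends on [0:a, 1:b]
#3=e depends on [2:f]
#4=b depends on [3:e]
#5=d depends on [3:e]
#6=d depends on [5:d]
sources: [0:a, 1:b]
N(rest) = Σ N(rest − s) over sources s of rest; N(one piece) = 1:
  size 1 → [4]=1  [6]=1
  size 2 → [4,6]=2  [5,6]=1
  size 3 → [4,5,6]=3
  size 4 → [3,4,5,6]=3
  size 5 → [2,3,4,5,6]=3
  first=0(a) contributes 3
  first=1(b) contributes 3
|[w]| = 6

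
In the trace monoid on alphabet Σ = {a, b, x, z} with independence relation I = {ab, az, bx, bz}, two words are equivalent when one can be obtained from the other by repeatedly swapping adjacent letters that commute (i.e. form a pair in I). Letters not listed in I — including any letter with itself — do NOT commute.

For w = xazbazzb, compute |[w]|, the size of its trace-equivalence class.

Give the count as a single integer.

280

0(x) covers ∅
1(a) covers 0:x
2(z) covers 0:x
3(b) covers ∅
4(a) covers 1:a
5(z) covers 2:z
6(z) covers 5:z
7(b) covers 3:b
floor of heap: 0:x, 3:b
completions by unplaced set U, small U first (add the entries for U minus each lowest piece of U):
  |U|=1: {4}:1  {6}:1  {7}:1
  |U|=2: {1,4}:1  {3,7}:1  {4,6}:2  {4,7}:2  {5,6}:1  {6,7}:2
  |U|=3: {1,4,6}:3  {1,4,7}:3  {2,5,6}:1  {3,4,7}:3  {3,6,7}:3  {4,5,6}:3  {4,6,7}:6  {5,6,7}:3
  |U|=4: {1,3,4,7}:6  {1,4,5,6}:6  {1,4,6,7}:12  {2,4,5,6}:4  {2,5,6,7}:4  {3,4,6,7}:12  {3,5,6,7}:6  {4,5,6,7}:12
  |U|=5: {1,2,4,5,6}:10  {1,3,4,6,7}:30  {1,4,5,6,7}:30  {2,3,5,6,7}:10  {2,4,5,6,7}:20  {3,4,5,6,7}:30
  |U|=6: {0,1,2,4,5,6}:10  {1,2,4,5,6,7}:60  {1,3,4,5,6,7}:90  {2,3,4,5,6,7}:60
  start at 0(x): 210
  start at 3(b): 70
sum over floor = 280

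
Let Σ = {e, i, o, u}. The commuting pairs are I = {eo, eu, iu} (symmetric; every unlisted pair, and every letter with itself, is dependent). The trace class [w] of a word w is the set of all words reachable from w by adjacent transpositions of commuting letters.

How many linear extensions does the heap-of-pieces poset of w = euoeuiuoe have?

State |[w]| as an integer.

84

0(e) covers ∅
1(u) covers ∅
2(o) covers 1:u
3(e) covers 0:e
4(u) covers 2:o
5(i) covers 2:o, 3:e
6(u) covers 4:u
7(o) covers 5:i, 6:u
8(e) covers 5:i
floor of heap: 0:e, 1:u
completions by unplaced set U, small U first (add the entries for U minus each lowest piece of U):
  |U|=1: {7}:1  {8}:1
  |U|=2: {6,7}:1  {7,8}:2
  |U|=3: {4,6,7}:1  {5,7,8}:2  {6,7,8}:3
  |U|=4: {3,5,7,8}:2  {4,6,7,8}:4  {5,6,7,8}:5
  |U|=5: {0,3,5,7,8}:2  {3,5,6,7,8}:7  {4,5,6,7,8}:9
  |U|=6: {0,3,5,6,7,8}:9  {2,4,5,6,7,8}:9  {3,4,5,6,7,8}:16
  |U|=7: {0,3,4,5,6,7,8}:25  {1,2,4,5,6,7,8}:9  {2,3,4,5,6,7,8}:25
  start at 0(e): 34
  start at 1(u): 50
sum over floor = 84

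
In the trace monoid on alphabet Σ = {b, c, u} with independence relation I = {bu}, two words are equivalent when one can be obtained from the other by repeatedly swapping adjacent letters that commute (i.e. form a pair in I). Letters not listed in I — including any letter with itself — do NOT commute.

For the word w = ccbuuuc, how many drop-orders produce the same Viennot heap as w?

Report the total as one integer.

4

#0=c has no predecessor
#1=c depends on [0:c]
#2=b depends on [1:c]
#3=u depends on [1:c]
#4=u depends on [3:u]
#5=u depends on [4:u]
#6=c depends on [2:b, 5:u]
sources: [0:c]
N(rest) = Σ N(rest − s) over sources s of rest; N(one piece) = 1:
  size 1 → [6]=1
  size 2 → [2,6]=1  [5,6]=1
  size 3 → [2,5,6]=2  [4,5,6]=1
  size 4 → [2,4,5,6]=3  [3,4,5,6]=1
  size 5 → [2,3,4,5,6]=4
  first=0(c) contributes 4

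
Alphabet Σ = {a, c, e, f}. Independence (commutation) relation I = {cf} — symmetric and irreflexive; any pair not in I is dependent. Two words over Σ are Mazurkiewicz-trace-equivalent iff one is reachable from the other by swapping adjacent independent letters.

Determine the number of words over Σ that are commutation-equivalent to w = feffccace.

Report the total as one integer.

drop 0:f onto floor
drop 1:e onto {0:f}
drop 2:f onto {1:e}
drop 3:f onto {2:f}
drop 4:c onto {1:e}
drop 5:c onto {4:c}
drop 6:a onto {3:f, 5:c}
drop 7:c onto {6:a}
drop 8:e onto {7:c}
ground layer = {0:f}
drop-orders for the pieces not yet dropped (sum over which currently-grounded one goes next):
  1 to go: {8} 1
  2 to go: {7,8} 1
  3 to go: {6,7,8} 1
  4 to go: {3,6,7,8} 1  {5,6,7,8} 1
  5 to go: {2,3,6,7,8} 1  {3,5,6,7,8} 2  {4,5,6,7,8} 1
  6 to go: {2,3,5,6,7,8} 3  {3,4,5,6,7,8} 3
  7 to go: {2,3,4,5,6,7,8} 6
  if 0:f drops first: 6 orders

6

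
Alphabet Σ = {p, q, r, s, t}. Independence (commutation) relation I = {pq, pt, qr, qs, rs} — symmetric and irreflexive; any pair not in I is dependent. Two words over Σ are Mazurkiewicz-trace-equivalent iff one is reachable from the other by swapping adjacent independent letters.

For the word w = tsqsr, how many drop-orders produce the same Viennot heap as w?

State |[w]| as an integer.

12

piece 0:t — minimal
piece 1:s rests on {0:t}
piece 2:q rests on {0:t}
piece 3:s rests on {1:s}
piece 4:r rests on {0:t}
minimal pieces: {0:t}
ways to finish when only these pieces remain (= sum over removing one remaining piece with nothing left below it):
  1 left: {2}→1  {3}→1  {4}→1
  2 left: {1,3}→1  {2,3}→2  {2,4}→2  {3,4}→2
  3 left: {1,2,3}→3  {1,3,4}→3  {2,3,4}→6
  placing 0:t first → 12 extensions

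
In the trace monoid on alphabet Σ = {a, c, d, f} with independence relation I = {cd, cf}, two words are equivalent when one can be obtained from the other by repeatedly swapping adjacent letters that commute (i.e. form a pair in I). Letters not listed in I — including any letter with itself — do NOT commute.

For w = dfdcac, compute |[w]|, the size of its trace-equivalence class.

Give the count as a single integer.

4

drop 0:d onto floor
drop 1:f onto {0:d}
drop 2:d onto {1:f}
drop 3:c onto floor
drop 4:a onto {2:d, 3:c}
drop 5:c onto {4:a}
ground layer = {0:d, 3:c}
drop-orders for the pieces not yet dropped (sum over which currently-grounded one goes next):
  1 to go: {5} 1
  2 to go: {4,5} 1
  3 to go: {2,4,5} 1  {3,4,5} 1
  4 to go: {1,2,4,5} 1  {2,3,4,5} 2
  if 0:d drops first: 3 orders
  if 3:c drops first: 1 orders
heap linearizations: 4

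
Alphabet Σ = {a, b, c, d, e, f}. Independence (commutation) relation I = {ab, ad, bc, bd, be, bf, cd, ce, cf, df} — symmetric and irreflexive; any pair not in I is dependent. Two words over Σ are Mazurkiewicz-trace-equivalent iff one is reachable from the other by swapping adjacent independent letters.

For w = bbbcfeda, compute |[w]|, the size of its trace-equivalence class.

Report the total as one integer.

#0=b has no predecessor
#1=b depends on [0:b]
#2=b depends on [1:b]
#3=c has no predecessor
#4=f has no predecessor
#5=e depends on [4:f]
#6=d depends on [5:e]
#7=a depends on [3:c, 5:e]
sources: [0:b, 3:c, 4:f]
N(rest) = Σ N(rest − s) over sources s of rest; N(one piece) = 1:
  size 1 → [2]=1  [6]=1  [7]=1
  size 2 → [1,2]=1  [2,6]=2  [2,7]=2  [3,7]=1  [6,7]=2
  size 3 → [0,1,2]=1  [1,2,6]=3  [1,2,7]=3  [2,3,7]=3  [2,6,7]=6  [3,6,7]=3  [5,6,7]=2
  size 4 → [0,1,2,6]=4  [0,1,2,7]=4  [1,2,3,7]=6  [1,2,6,7]=12  [2,3,6,7]=12  [2,5,6,7]=8  [3,5,6,7]=5  [4,5,6,7]=2
  size 5 → [0,1,2,3,7]=10  [0,1,2,6,7]=20  [1,2,3,6,7]=30  [1,2,5,6,7]=20  [2,3,5,6,7]=25  [2,4,5,6,7]=10  [3,4,5,6,7]=7
  size 6 → [0,1,2,3,6,7]=60  [0,1,2,5,6,7]=40  [1,2,3,5,6,7]=75  [1,2,4,5,6,7]=30  [2,3,4,5,6,7]=42
  first=0(b) contributes 147
  first=3(c) contributes 70
  first=4(f) contributes 175
|[w]| = 392

392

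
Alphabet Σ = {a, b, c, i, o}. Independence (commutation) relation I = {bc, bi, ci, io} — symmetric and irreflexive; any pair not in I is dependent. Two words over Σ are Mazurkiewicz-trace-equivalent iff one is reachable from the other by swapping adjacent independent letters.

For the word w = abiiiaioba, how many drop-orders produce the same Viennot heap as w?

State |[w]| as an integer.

piece 0:a — minimal
piece 1:b rests on {0:a}
piece 2:i rests on {0:a}
piece 3:i rests on {2:i}
piece 4:i rests on {3:i}
piece 5:a rests on {1:b, 4:i}
piece 6:i rests on {5:a}
piece 7:o rests on {5:a}
piece 8:b rests on {7:o}
piece 9:a rests on {6:i, 8:b}
minimal pieces: {0:a}
ways to finish when only these pieces remain (= sum over removing one remaining piece with nothing left below it):
  1 left: {9}→1
  2 left: {6,9}→1  {8,9}→1
  3 left: {6,8,9}→2  {7,8,9}→1
  4 left: {6,7,8,9}→3
  5 left: {5,6,7,8,9}→3
  6 left: {1,5,6,7,8,9}→3  {4,5,6,7,8,9}→3
  7 left: {1,4,5,6,7,8,9}→6  {3,4,5,6,7,8,9}→3
  8 left: {1,3,4,5,6,7,8,9}→9  {2,3,4,5,6,7,8,9}→3
  placing 0:a first → 12 extensions

12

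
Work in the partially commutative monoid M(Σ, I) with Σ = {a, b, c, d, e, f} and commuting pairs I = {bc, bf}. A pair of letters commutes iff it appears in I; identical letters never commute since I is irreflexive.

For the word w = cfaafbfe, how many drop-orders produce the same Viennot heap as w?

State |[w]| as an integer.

3

piece 0:c — minimal
piece 1:f rests on {0:c}
piece 2:a rests on {1:f}
piece 3:a rests on {2:a}
piece 4:f rests on {3:a}
piece 5:b rests on {3:a}
piece 6:f rests on {4:f}
piece 7:e rests on {5:b, 6:f}
minimal pieces: {0:c}
ways to finish when only these pieces remain (= sum over removing one remaining piece with nothing left below it):
  1 left: {7}→1
  2 left: {5,7}→1  {6,7}→1
  3 left: {4,6,7}→1  {5,6,7}→2
  4 left: {4,5,6,7}→3
  5 left: {3,4,5,6,7}→3
  6 left: {2,3,4,5,6,7}→3
  placing 0:c first → 3 extensions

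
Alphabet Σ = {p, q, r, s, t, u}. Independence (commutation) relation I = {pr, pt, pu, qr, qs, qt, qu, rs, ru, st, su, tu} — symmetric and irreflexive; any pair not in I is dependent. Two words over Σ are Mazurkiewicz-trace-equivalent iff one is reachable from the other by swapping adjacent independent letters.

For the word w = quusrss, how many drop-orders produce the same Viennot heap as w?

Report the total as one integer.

#0=q has no predecessor
#1=u has no predecessor
#2=u depends on [1:u]
#3=s has no predecessor
#4=r has no predecessor
#5=s depends on [3:s]
#6=s depends on [5:s]
sources: [0:q, 1:u, 3:s, 4:r]
N(rest) = Σ N(rest − s) over sources s of rest; N(one piece) = 1:
  size 1 → [0]=1  [2]=1  [4]=1  [6]=1
  size 2 → [0,2]=2  [0,4]=2  [0,6]=2  [1,2]=1  [2,4]=2  [2,6]=2  [4,6]=2  [5,6]=1
  size 3 → [0,1,2]=3  [0,2,4]=6  [0,2,6]=6  [0,4,6]=6  [0,5,6]=3  [1,2,4]=3  [1,2,6]=3  [2,4,6]=6  [2,5,6]=3  [3,5,6]=1  [4,5,6]=3
  size 4 → [0,1,2,4]=12  [0,1,2,6]=12  [0,2,4,6]=24  [0,2,5,6]=12  [0,3,5,6]=4  [0,4,5,6]=12  [1,2,4,6]=12  [1,2,5,6]=6  [2,3,5,6]=4  [2,4,5,6]=12  [3,4,5,6]=4
  size 5 → [0,1,2,4,6]=60  [0,1,2,5,6]=30  [0,2,3,5,6]=20  [0,2,4,5,6]=60  [0,3,4,5,6]=20  [1,2,3,5,6]=10  [1,2,4,5,6]=30  [2,3,4,5,6]=20
  first=0(q) contributes 60
  first=1(u) contributes 120
  first=3(s) contributes 180
  first=4(r) contributes 60
|[w]| = 420

420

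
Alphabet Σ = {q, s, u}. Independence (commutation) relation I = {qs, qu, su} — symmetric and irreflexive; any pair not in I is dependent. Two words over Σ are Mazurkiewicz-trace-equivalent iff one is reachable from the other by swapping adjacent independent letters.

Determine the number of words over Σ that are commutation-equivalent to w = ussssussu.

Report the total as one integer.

piece 0:u — minimal
piece 1:s — minimal
piece 2:s rests on {1:s}
piece 3:s rests on {2:s}
piece 4:s rests on {3:s}
piece 5:u rests on {0:u}
piece 6:s rests on {4:s}
piece 7:s rests on {6:s}
piece 8:u rests on {5:u}
minimal pieces: {0:u, 1:s}
ways to finish when only these pieces remain (= sum over removing one remaining piece with nothing left below it):
  1 left: {7}→1  {8}→1
  2 left: {5,8}→1  {6,7}→1  {7,8}→2
  3 left: {0,5,8}→1  {4,6,7}→1  {5,7,8}→3  {6,7,8}→3
  4 left: {0,5,7,8}→4  {3,4,6,7}→1  {4,6,7,8}→4  {5,6,7,8}→6
  5 left: {0,5,6,7,8}→10  {2,3,4,6,7}→1  {3,4,6,7,8}→5  {4,5,6,7,8}→10
  6 left: {0,4,5,6,7,8}→20  {1,2,3,4,6,7}→1  {2,3,4,6,7,8}→6  {3,4,5,6,7,8}→15
  7 left: {0,3,4,5,6,7,8}→35  {1,2,3,4,6,7,8}→7  {2,3,4,5,6,7,8}→21
  placing 0:u first → 28 extensions
  placing 1:s first → 56 extensions
total linear extensions = 84

84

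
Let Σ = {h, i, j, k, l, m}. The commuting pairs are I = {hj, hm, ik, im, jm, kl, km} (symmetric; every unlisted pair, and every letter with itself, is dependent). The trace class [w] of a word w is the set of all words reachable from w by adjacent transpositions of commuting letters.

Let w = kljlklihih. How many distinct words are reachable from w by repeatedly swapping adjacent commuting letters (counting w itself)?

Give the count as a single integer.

8

drop 0:k onto floor
drop 1:l onto floor
drop 2:j onto {0:k, 1:l}
drop 3:l onto {2:j}
drop 4:k onto {2:j}
drop 5:l onto {3:l}
drop 6:i onto {5:l}
drop 7:h onto {4:k, 6:i}
drop 8:i onto {7:h}
drop 9:h onto {8:i}
ground layer = {0:k, 1:l}
drop-orders for the pieces not yet dropped (sum over which currently-grounded one goes next):
  1 to go: {9} 1
  2 to go: {8,9} 1
  3 to go: {7,8,9} 1
  4 to go: {4,7,8,9} 1  {6,7,8,9} 1
  5 to go: {4,6,7,8,9} 2  {5,6,7,8,9} 1
  6 to go: {3,5,6,7,8,9} 1  {4,5,6,7,8,9} 3
  7 to go: {3,4,5,6,7,8,9} 4
  8 to go: {2,3,4,5,6,7,8,9} 4
  if 0:k drops first: 4 orders
  if 1:l drops first: 4 orders
heap linearizations: 8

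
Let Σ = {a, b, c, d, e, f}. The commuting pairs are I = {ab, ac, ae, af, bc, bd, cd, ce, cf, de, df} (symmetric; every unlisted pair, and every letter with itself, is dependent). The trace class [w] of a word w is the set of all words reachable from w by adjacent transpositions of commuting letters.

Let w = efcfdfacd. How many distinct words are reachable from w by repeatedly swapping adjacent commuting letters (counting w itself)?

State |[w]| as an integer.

1260

piece 0:e — minimal
piece 1:f rests on {0:e}
piece 2:c — minimal
piece 3:f rests on {1:f}
piece 4:d — minimal
piece 5:f rests on {3:f}
piece 6:a rests on {4:d}
piece 7:c rests on {2:c}
piece 8:d rests on {6:a}
minimal pieces: {0:e, 2:c, 4:d}
ways to finish when only these pieces remain (= sum over removing one remaining piece with nothing left below it):
  1 left: {5}→1  {7}→1  {8}→1
  2 left: {2,7}→1  {3,5}→1  {5,7}→2  {5,8}→2  {6,8}→1  {7,8}→2
  3 left: {1,3,5}→1  {2,5,7}→3  {2,7,8}→3  {3,5,7}→3  {3,5,8}→3  {4,6,8}→1  {5,6,8}→3  {5,7,8}→6  {6,7,8}→3
  4 left: {0,1,3,5}→1  {1,3,5,7}→4  {1,3,5,8}→4  {2,3,5,7}→6  {2,5,7,8}→12  {2,6,7,8}→6  {3,5,6,8}→6  {3,5,7,8}→12  {4,5,6,8}→4  {4,6,7,8}→4  {5,6,7,8}→12
  5 left: {0,1,3,5,7}→5  {0,1,3,5,8}→5  {1,2,3,5,7}→10  {1,3,5,6,8}→10  {1,3,5,7,8}→20  {2,3,5,7,8}→30  {2,4,6,7,8}→10  {2,5,6,7,8}→30  {3,4,5,6,8}→10  {3,5,6,7,8}→30  {4,5,6,7,8}→20
  6 left: {0,1,2,3,5,7}→15  {0,1,3,5,6,8}→15  {0,1,3,5,7,8}→30  {1,2,3,5,7,8}→60  {1,3,4,5,6,8}→20  {1,3,5,6,7,8}→60  {2,3,5,6,7,8}→90  {2,4,5,6,7,8}→60  {3,4,5,6,7,8}→60
  7 left: {0,1,2,3,5,7,8}→105  {0,1,3,4,5,6,8}→35  {0,1,3,5,6,7,8}→105  {1,2,3,5,6,7,8}→210  {1,3,4,5,6,7,8}→140  {2,3,4,5,6,7,8}→210
  placing 0:e first → 560 extensions
  placing 2:c first → 280 extensions
  placing 4:d first → 420 extensions
total linear extensions = 1260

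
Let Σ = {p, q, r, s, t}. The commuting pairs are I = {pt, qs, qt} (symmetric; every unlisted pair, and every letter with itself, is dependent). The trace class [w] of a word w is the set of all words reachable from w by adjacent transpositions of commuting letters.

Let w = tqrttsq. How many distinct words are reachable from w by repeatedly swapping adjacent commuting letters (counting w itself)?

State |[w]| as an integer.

#0=t has no predecessor
#1=q has no predecessor
#2=r depends on [0:t, 1:q]
#3=t depends on [2:r]
#4=t depends on [3:t]
#5=s depends on [4:t]
#6=q depends on [2:r]
sources: [0:t, 1:q]
N(rest) = Σ N(rest − s) over sources s of rest; N(one piece) = 1:
  size 1 → [5]=1  [6]=1
  size 2 → [4,5]=1  [5,6]=2
  size 3 → [3,4,5]=1  [4,5,6]=3
  size 4 → [3,4,5,6]=4
  size 5 → [2,3,4,5,6]=4
  first=0(t) contributes 4
  first=1(q) contributes 4
|[w]| = 8

8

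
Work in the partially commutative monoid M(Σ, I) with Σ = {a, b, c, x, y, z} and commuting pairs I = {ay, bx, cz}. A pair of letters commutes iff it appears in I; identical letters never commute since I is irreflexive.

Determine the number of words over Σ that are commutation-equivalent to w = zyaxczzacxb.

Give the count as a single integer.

12

piece 0:z — minimal
piece 1:y rests on {0:z}
piece 2:a rests on {0:z}
piece 3:x rests on {1:y, 2:a}
piece 4:c rests on {3:x}
piece 5:z rests on {3:x}
piece 6:z rests on {5:z}
piece 7:a rests on {4:c, 6:z}
piece 8:c rests on {7:a}
piece 9:x rests on {8:c}
piece 10:b rests on {8:c}
minimal pieces: {0:z}
ways to finish when only these pieces remain (= sum over removing one remaining piece with nothing left below it):
  1 left: {9}→1  {10}→1
  2 left: {9,10}→2
  3 left: {8,9,10}→2
  4 left: {7,8,9,10}→2
  5 left: {4,7,8,9,10}→2  {6,7,8,9,10}→2
  6 left: {4,6,7,8,9,10}→4  {5,6,7,8,9,10}→2
  7 left: {4,5,6,7,8,9,10}→6
  8 left: {3,4,5,6,7,8,9,10}→6
  9 left: {1,3,4,5,6,7,8,9,10}→6  {2,3,4,5,6,7,8,9,10}→6
  placing 0:z first → 12 extensions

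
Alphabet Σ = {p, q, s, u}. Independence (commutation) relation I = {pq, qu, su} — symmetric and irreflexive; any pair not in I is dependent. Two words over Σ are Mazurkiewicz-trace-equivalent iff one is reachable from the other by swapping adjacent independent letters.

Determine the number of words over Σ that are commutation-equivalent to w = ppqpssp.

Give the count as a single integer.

4

#0=p has no predecessor
#1=p depends on [0:p]
#2=q has no predecessor
#3=p depends on [1:p]
#4=s depends on [2:q, 3:p]
#5=s depends on [4:s]
#6=p depends on [5:s]
sources: [0:p, 2:q]
N(rest) = Σ N(rest − s) over sources s of rest; N(one piece) = 1:
  size 1 → [6]=1
  size 2 → [5,6]=1
  size 3 → [4,5,6]=1
  size 4 → [2,4,5,6]=1  [3,4,5,6]=1
  size 5 → [1,3,4,5,6]=1  [2,3,4,5,6]=2
  first=0(p) contributes 3
  first=2(q) contributes 1
|[w]| = 4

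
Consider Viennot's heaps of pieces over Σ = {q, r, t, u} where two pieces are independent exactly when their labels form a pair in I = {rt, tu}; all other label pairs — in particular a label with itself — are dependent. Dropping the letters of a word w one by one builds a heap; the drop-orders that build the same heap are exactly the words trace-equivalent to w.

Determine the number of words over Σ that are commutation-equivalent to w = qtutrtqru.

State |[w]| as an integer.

piece 0:q — minimal
piece 1:t rests on {0:q}
piece 2:u rests on {0:q}
piece 3:t rests on {1:t}
piece 4:r rests on {2:u}
piece 5:t rests on {3:t}
piece 6:q rests on {4:r, 5:t}
piece 7:r rests on {6:q}
piece 8:u rests on {7:r}
minimal pieces: {0:q}
ways to finish when only these pieces remain (= sum over removing one remaining piece with nothing left below it):
  1 left: {8}→1
  2 left: {7,8}→1
  3 left: {6,7,8}→1
  4 left: {4,6,7,8}→1  {5,6,7,8}→1
  5 left: {2,4,6,7,8}→1  {3,5,6,7,8}→1  {4,5,6,7,8}→2
  6 left: {1,3,5,6,7,8}→1  {2,4,5,6,7,8}→3  {3,4,5,6,7,8}→3
  7 left: {1,3,4,5,6,7,8}→4  {2,3,4,5,6,7,8}→6
  placing 0:q first → 10 extensions

10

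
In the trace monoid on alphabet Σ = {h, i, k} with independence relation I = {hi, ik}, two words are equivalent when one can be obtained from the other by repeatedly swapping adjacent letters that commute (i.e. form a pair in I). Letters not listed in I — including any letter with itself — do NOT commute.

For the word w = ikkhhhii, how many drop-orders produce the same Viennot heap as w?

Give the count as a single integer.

56

drop 0:i onto floor
drop 1:k onto floor
drop 2:k onto {1:k}
drop 3:h onto {2:k}
drop 4:h onto {3:h}
drop 5:h onto {4:h}
drop 6:i onto {0:i}
drop 7:i onto {6:i}
ground layer = {0:i, 1:k}
drop-orders for the pieces not yet dropped (sum over which currently-grounded one goes next):
  1 to go: {5} 1  {7} 1
  2 to go: {4,5} 1  {5,7} 2  {6,7} 1
  3 to go: {0,6,7} 1  {3,4,5} 1  {4,5,7} 3  {5,6,7} 3
  4 to go: {0,5,6,7} 4  {2,3,4,5} 1  {3,4,5,7} 4  {4,5,6,7} 6
  5 to go: {0,4,5,6,7} 10  {1,2,3,4,5} 1  {2,3,4,5,7} 5  {3,4,5,6,7} 10
  6 to go: {0,3,4,5,6,7} 20  {1,2,3,4,5,7} 6  {2,3,4,5,6,7} 15
  if 0:i drops first: 21 orders
  if 1:k drops first: 35 orders
heap linearizations: 56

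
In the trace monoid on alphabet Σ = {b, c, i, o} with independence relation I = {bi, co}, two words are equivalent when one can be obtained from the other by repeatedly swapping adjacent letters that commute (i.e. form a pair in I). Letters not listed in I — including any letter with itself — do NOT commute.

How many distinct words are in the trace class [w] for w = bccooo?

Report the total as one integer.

#0=b has no predecessor
#1=c depends on [0:b]
#2=c depends on [1:c]
#3=o depends on [0:b]
#4=o depends on [3:o]
#5=o depends on [4:o]
sources: [0:b]
N(rest) = Σ N(rest − s) over sources s of rest; N(one piece) = 1:
  size 1 → [2]=1  [5]=1
  size 2 → [1,2]=1  [2,5]=2  [4,5]=1
  size 3 → [1,2,5]=3  [2,4,5]=3  [3,4,5]=1
  size 4 → [1,2,4,5]=6  [2,3,4,5]=4
  first=0(b) contributes 10

10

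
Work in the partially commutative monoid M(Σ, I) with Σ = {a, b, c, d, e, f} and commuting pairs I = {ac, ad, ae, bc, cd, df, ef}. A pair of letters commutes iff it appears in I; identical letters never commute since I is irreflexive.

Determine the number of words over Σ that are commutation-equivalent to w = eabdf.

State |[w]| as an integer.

4

#0=e has no predecessor
#1=a has no predecessor
#2=b depends on [0:e, 1:a]
#3=d depends on [2:b]
#4=f depends on [2:b]
sources: [0:e, 1:a]
N(rest) = Σ N(rest − s) over sources s of rest; N(one piece) = 1:
  size 1 → [3]=1  [4]=1
  size 2 → [3,4]=2
  size 3 → [2,3,4]=2
  first=0(e) contributes 2
  first=1(a) contributes 2
|[w]| = 4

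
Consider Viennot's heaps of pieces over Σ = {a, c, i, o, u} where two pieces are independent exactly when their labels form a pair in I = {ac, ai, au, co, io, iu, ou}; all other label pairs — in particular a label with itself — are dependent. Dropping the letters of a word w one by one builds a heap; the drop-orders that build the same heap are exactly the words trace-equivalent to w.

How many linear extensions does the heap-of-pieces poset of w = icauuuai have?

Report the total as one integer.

piece 0:i — minimal
piece 1:c rests on {0:i}
piece 2:a — minimal
piece 3:u rests on {1:c}
piece 4:u rests on {3:u}
piece 5:u rests on {4:u}
piece 6:a rests on {2:a}
piece 7:i rests on {1:c}
minimal pieces: {0:i, 2:a}
ways to finish when only these pieces remain (= sum over removing one remaining piece with nothing left below it):
  1 left: {5}→1  {6}→1  {7}→1
  2 left: {2,6}→1  {4,5}→1  {5,6}→2  {5,7}→2  {6,7}→2
  3 left: {2,5,6}→3  {2,6,7}→3  {3,4,5}→1  {4,5,6}→3  {4,5,7}→3  {5,6,7}→6
  4 left: {2,4,5,6}→6  {2,5,6,7}→12  {3,4,5,6}→4  {3,4,5,7}→4  {4,5,6,7}→12
  5 left: {1,3,4,5,7}→4  {2,3,4,5,6}→10  {2,4,5,6,7}→30  {3,4,5,6,7}→20
  6 left: {0,1,3,4,5,7}→4  {1,3,4,5,6,7}→24  {2,3,4,5,6,7}→60
  placing 0:i first → 84 extensions
  placing 2:a first → 28 extensions
total linear extensions = 112

112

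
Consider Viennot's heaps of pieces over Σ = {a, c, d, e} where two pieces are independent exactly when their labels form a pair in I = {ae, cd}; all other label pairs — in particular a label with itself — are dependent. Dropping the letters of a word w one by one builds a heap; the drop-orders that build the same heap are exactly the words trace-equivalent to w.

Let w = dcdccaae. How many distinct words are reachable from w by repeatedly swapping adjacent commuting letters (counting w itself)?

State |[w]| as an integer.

0(d) covers ∅
1(c) covers ∅
2(d) covers 0:d
3(c) covers 1:c
4(c) covers 3:c
5(a) covers 2:d, 4:c
6(a) covers 5:a
7(e) covers 2:d, 4:c
floor of heap: 0:d, 1:c
completions by unplaced set U, small U first (add the entries for U minus each lowest piece of U):
  |U|=1: {6}:1  {7}:1
  |U|=2: {5,6}:1  {6,7}:2
  |U|=3: {5,6,7}:3
  |U|=4: {2,5,6,7}:3  {4,5,6,7}:3
  |U|=5: {0,2,5,6,7}:3  {2,4,5,6,7}:6  {3,4,5,6,7}:3
  |U|=6: {0,2,4,5,6,7}:9  {1,3,4,5,6,7}:3  {2,3,4,5,6,7}:9
  start at 0(d): 12
  start at 1(c): 18
sum over floor = 30

30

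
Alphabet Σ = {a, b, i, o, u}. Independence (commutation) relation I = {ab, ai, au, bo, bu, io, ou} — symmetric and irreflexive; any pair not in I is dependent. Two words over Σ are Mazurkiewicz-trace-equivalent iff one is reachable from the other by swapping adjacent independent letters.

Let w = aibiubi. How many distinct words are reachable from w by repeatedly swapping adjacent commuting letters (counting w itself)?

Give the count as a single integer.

14

#0=a has no predecessor
#1=i has no predecessor
#2=b depends on [1:i]
#3=i depends on [2:b]
#4=u depends on [3:i]
#5=b depends on [3:i]
#6=i depends on [4:u, 5:b]
sources: [0:a, 1:i]
N(rest) = Σ N(rest − s) over sources s of rest; N(one piece) = 1:
  size 1 → [0]=1  [6]=1
  size 2 → [0,6]=2  [4,6]=1  [5,6]=1
  size 3 → [0,4,6]=3  [0,5,6]=3  [4,5,6]=2
  size 4 → [0,4,5,6]=8  [3,4,5,6]=2
  size 5 → [0,3,4,5,6]=10  [2,3,4,5,6]=2
  first=0(a) contributes 2
  first=1(i) contributes 12
|[w]| = 14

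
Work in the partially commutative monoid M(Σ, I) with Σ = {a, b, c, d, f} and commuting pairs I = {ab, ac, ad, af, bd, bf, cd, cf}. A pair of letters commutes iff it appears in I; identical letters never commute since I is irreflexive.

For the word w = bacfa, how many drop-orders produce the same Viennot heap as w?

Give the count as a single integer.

piece 0:b — minimal
piece 1:a — minimal
piece 2:c rests on {0:b}
piece 3:f — minimal
piece 4:a rests on {1:a}
minimal pieces: {0:b, 1:a, 3:f}
ways to finish when only these pieces remain (= sum over removing one remaining piece with nothing left below it):
  1 left: {2}→1  {3}→1  {4}→1
  2 left: {0,2}→1  {1,4}→1  {2,3}→2  {2,4}→2  {3,4}→2
  3 left: {0,2,3}→3  {0,2,4}→3  {1,2,4}→3  {1,3,4}→3  {2,3,4}→6
  placing 0:b first → 12 extensions
  placing 1:a first → 12 extensions
  placing 3:f first → 6 extensions
total linear extensions = 30

30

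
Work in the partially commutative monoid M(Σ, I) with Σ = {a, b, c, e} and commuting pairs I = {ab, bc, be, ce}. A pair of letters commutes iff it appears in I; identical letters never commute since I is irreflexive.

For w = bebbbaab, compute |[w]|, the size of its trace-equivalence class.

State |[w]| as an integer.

piece 0:b — minimal
piece 1:e — minimal
piece 2:b rests on {0:b}
piece 3:b rests on {2:b}
piece 4:b rests on {3:b}
piece 5:a rests on {1:e}
piece 6:a rests on {5:a}
piece 7:b rests on {4:b}
minimal pieces: {0:b, 1:e}
ways to finish when only these pieces remain (= sum over removing one remaining piece with nothing left below it):
  1 left: {6}→1  {7}→1
  2 left: {4,7}→1  {5,6}→1  {6,7}→2
  3 left: {1,5,6}→1  {3,4,7}→1  {4,6,7}→3  {5,6,7}→3
  4 left: {1,5,6,7}→4  {2,3,4,7}→1  {3,4,6,7}→4  {4,5,6,7}→6
  5 left: {0,2,3,4,7}→1  {1,4,5,6,7}→10  {2,3,4,6,7}→5  {3,4,5,6,7}→10
  6 left: {0,2,3,4,6,7}→6  {1,3,4,5,6,7}→20  {2,3,4,5,6,7}→15
  placing 0:b first → 35 extensions
  placing 1:e first → 21 extensions
total linear extensions = 56

56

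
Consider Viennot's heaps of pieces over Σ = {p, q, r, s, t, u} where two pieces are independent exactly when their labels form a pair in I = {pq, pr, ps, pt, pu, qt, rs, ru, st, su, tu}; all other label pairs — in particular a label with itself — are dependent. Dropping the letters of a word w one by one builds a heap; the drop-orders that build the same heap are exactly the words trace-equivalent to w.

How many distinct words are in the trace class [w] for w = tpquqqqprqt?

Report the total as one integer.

drop 0:t onto floor
drop 1:p onto floor
drop 2:q onto floor
drop 3:u onto {2:q}
drop 4:q onto {3:u}
drop 5:q onto {4:q}
drop 6:q onto {5:q}
drop 7:p onto {1:p}
drop 8:r onto {0:t, 6:q}
drop 9:q onto {8:r}
drop 10:t onto {8:r}
ground layer = {0:t, 1:p, 2:q}
drop-orders for the pieces not yet dropped (sum over which currently-grounded one goes next):
  1 to go: {7} 1  {9} 1  {10} 1
  2 to go: {1,7} 1  {7,9} 2  {7,10} 2  {9,10} 2
  3 to go: {1,7,9} 3  {1,7,10} 3  {7,9,10} 6  {8,9,10} 2
  4 to go: {0,8,9,10} 2  {1,7,9,10} 12  {6,8,9,10} 2  {7,8,9,10} 8
  5 to go: {0,6,8,9,10} 4  {0,7,8,9,10} 10  {1,7,8,9,10} 20  {5,6,8,9,10} 2  {6,7,8,9,10} 10
  6 to go: {0,1,7,8,9,10} 30  {0,5,6,8,9,10} 6  {0,6,7,8,9,10} 24  {1,6,7,8,9,10} 30  {4,5,6,8,9,10} 2  {5,6,7,8,9,10} 12
  7 to go: {0,1,6,7,8,9,10} 84  {0,4,5,6,8,9,10} 8  {0,5,6,7,8,9,10} 42  {1,5,6,7,8,9,10} 42  {3,4,5,6,8,9,10} 2  {4,5,6,7,8,9,10} 14
  8 to go: {0,1,5,6,7,8,9,10} 168  {0,3,4,5,6,8,9,10} 10  {0,4,5,6,7,8,9,10} 64  {1,4,5,6,7,8,9,10} 56  {2,3,4,5,6,8,9,10} 2  {3,4,5,6,7,8,9,10} 16
  9 to go: {0,1,4,5,6,7,8,9,10} 288  {0,2,3,4,5,6,8,9,10} 12  {0,3,4,5,6,7,8,9,10} 90  {1,3,4,5,6,7,8,9,10} 72  {2,3,4,5,6,7,8,9,10} 18
  if 0:t drops first: 90 orders
  if 1:p drops first: 120 orders
  if 2:q drops first: 450 orders
heap linearizations: 660

660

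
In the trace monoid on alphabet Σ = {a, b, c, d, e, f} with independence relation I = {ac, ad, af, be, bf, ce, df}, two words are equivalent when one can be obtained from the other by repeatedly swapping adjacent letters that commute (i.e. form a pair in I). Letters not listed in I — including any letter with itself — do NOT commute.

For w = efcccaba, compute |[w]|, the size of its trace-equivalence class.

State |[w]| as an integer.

5

piece 0:e — minimal
piece 1:f rests on {0:e}
piece 2:c rests on {1:f}
piece 3:c rests on {2:c}
piece 4:c rests on {3:c}
piece 5:a rests on {0:e}
piece 6:b rests on {4:c, 5:a}
piece 7:a rests on {6:b}
minimal pieces: {0:e}
ways to finish when only these pieces remain (= sum over removing one remaining piece with nothing left below it):
  1 left: {7}→1
  2 left: {6,7}→1
  3 left: {4,6,7}→1  {5,6,7}→1
  4 left: {3,4,6,7}→1  {4,5,6,7}→2
  5 left: {2,3,4,6,7}→1  {3,4,5,6,7}→3
  6 left: {1,2,3,4,6,7}→1  {2,3,4,5,6,7}→4
  placing 0:e first → 5 extensions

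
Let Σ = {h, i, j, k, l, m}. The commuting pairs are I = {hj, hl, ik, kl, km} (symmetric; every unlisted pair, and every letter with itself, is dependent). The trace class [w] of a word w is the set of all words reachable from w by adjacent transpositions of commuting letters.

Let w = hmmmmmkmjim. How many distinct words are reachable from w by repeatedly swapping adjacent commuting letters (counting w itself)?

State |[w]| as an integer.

#0=h has no predecessor
#1=m depends on [0:h]
#2=m depends on [1:m]
#3=m depends on [2:m]
#4=m depends on [3:m]
#5=m depends on [4:m]
#6=k depends on [0:h]
#7=m depends on [5:m]
#8=j depends on [6:k, 7:m]
#9=i depends on [8:j]
#10=m depends on [9:i]
sources: [0:h]
N(rest) = Σ N(rest − s) over sources s of rest; N(one piece) = 1:
  size 1 → [10]=1
  size 2 → [9,10]=1
  size 3 → [8,9,10]=1
  size 4 → [6,8,9,10]=1  [7,8,9,10]=1
  size 5 → [5,7,8,9,10]=1  [6,7,8,9,10]=2
  size 6 → [4,5,7,8,9,10]=1  [5,6,7,8,9,10]=3
  size 7 → [3,4,5,7,8,9,10]=1  [4,5,6,7,8,9,10]=4
  size 8 → [2,3,4,5,7,8,9,10]=1  [3,4,5,6,7,8,9,10]=5
  size 9 → [1,2,3,4,5,7,8,9,10]=1  [2,3,4,5,6,7,8,9,10]=6
  first=0(h) contributes 7

7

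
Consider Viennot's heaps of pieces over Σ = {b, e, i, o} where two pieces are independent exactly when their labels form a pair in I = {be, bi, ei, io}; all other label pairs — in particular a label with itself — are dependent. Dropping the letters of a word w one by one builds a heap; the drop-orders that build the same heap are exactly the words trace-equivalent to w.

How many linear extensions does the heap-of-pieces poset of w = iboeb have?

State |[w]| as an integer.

0(i) covers ∅
1(b) covers ∅
2(o) covers 1:b
3(e) covers 2:o
4(b) covers 2:o
floor of heap: 0:i, 1:b
completions by unplaced set U, small U first (add the entries for U minus each lowest piece of U):
  |U|=1: {0}:1  {3}:1  {4}:1
  |U|=2: {0,3}:2  {0,4}:2  {3,4}:2
  |U|=3: {0,3,4}:6  {2,3,4}:2
  start at 0(i): 2
  start at 1(b): 8
sum over floor = 10

10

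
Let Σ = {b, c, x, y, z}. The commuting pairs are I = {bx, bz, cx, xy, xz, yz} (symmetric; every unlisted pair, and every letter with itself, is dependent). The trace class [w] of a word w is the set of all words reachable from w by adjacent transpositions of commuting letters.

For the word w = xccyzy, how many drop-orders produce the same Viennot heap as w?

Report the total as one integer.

drop 0:x onto floor
drop 1:c onto floor
drop 2:c onto {1:c}
drop 3:y onto {2:c}
drop 4:z onto {2:c}
drop 5:y onto {3:y}
ground layer = {0:x, 1:c}
drop-orders for the pieces not yet dropped (sum over which currently-grounded one goes next):
  1 to go: {0} 1  {4} 1  {5} 1
  2 to go: {0,4} 2  {0,5} 2  {3,5} 1  {4,5} 2
  3 to go: {0,3,5} 3  {0,4,5} 6  {3,4,5} 3
  4 to go: {0,3,4,5} 12  {2,3,4,5} 3
  if 0:x drops first: 3 orders
  if 1:c drops first: 15 orders
heap linearizations: 18

18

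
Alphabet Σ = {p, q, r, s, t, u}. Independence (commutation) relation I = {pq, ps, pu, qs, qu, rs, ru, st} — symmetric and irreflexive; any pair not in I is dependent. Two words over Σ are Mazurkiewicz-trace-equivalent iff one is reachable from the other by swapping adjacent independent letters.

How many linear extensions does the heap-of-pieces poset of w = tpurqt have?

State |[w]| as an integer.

4

piece 0:t — minimal
piece 1:p rests on {0:t}
piece 2:u rests on {0:t}
piece 3:r rests on {1:p}
piece 4:q rests on {3:r}
piece 5:t rests on {2:u, 4:q}
minimal pieces: {0:t}
ways to finish when only these pieces remain (= sum over removing one remaining piece with nothing left below it):
  1 left: {5}→1
  2 left: {2,5}→1  {4,5}→1
  3 left: {2,4,5}→2  {3,4,5}→1
  4 left: {1,3,4,5}→1  {2,3,4,5}→3
  placing 0:t first → 4 extensions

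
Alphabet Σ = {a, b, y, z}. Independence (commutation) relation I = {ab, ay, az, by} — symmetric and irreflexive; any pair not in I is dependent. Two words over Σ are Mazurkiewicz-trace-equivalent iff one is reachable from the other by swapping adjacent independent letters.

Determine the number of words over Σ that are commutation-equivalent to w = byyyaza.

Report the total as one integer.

piece 0:b — minimal
piece 1:y — minimal
piece 2:y rests on {1:y}
piece 3:y rests on {2:y}
piece 4:a — minimal
piece 5:z rests on {0:b, 3:y}
piece 6:a rests on {4:a}
minimal pieces: {0:b, 1:y, 4:a}
ways to finish when only these pieces remain (= sum over removing one remaining piece with nothing left below it):
  1 left: {5}→1  {6}→1
  2 left: {0,5}→1  {3,5}→1  {4,6}→1  {5,6}→2
  3 left: {0,3,5}→2  {0,5,6}→3  {2,3,5}→1  {3,5,6}→3  {4,5,6}→3
  4 left: {0,2,3,5}→3  {0,3,5,6}→8  {0,4,5,6}→6  {1,2,3,5}→1  {2,3,5,6}→4  {3,4,5,6}→6
  5 left: {0,1,2,3,5}→4  {0,2,3,5,6}→15  {0,3,4,5,6}→20  {1,2,3,5,6}→5  {2,3,4,5,6}→10
  placing 0:b first → 15 extensions
  placing 1:y first → 45 extensions
  placing 4:a first → 24 extensions
total linear extensions = 84

84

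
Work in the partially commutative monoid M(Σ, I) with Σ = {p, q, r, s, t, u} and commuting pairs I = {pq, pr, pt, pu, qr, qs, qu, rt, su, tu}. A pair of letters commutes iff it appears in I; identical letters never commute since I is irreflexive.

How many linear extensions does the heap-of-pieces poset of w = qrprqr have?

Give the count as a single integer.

60

drop 0:q onto floor
drop 1:r onto floor
drop 2:p onto floor
drop 3:r onto {1:r}
drop 4:q onto {0:q}
drop 5:r onto {3:r}
ground layer = {0:q, 1:r, 2:p}
drop-orders for the pieces not yet dropped (sum over which currently-grounded one goes next):
  1 to go: {2} 1  {4} 1  {5} 1
  2 to go: {0,4} 1  {2,4} 2  {2,5} 2  {3,5} 1  {4,5} 2
  3 to go: {0,2,4} 3  {0,4,5} 3  {1,3,5} 1  {2,3,5} 3  {2,4,5} 6  {3,4,5} 3
  4 to go: {0,2,4,5} 12  {0,3,4,5} 6  {1,2,3,5} 4  {1,3,4,5} 4  {2,3,4,5} 12
  if 0:q drops first: 20 orders
  if 1:r drops first: 30 orders
  if 2:p drops first: 10 orders
heap linearizations: 60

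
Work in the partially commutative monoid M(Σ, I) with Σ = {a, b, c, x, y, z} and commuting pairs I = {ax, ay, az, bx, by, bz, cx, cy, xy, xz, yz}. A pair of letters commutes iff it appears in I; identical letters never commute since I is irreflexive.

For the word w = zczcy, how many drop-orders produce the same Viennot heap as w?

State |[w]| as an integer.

5

piece 0:z — minimal
piece 1:c rests on {0:z}
piece 2:z rests on {1:c}
piece 3:c rests on {2:z}
piece 4:y — minimal
minimal pieces: {0:z, 4:y}
ways to finish when only these pieces remain (= sum over removing one remaining piece with nothing left below it):
  1 left: {3}→1  {4}→1
  2 left: {2,3}→1  {3,4}→2
  3 left: {1,2,3}→1  {2,3,4}→3
  placing 0:z first → 4 extensions
  placing 4:y first → 1 extensions
total linear extensions = 5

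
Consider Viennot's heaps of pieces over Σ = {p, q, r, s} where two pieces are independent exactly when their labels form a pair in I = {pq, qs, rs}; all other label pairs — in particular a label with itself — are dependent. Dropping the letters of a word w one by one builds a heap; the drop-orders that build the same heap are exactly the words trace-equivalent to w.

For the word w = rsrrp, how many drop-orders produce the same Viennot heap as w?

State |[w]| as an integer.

drop 0:r onto floor
drop 1:s onto floor
drop 2:r onto {0:r}
drop 3:r onto {2:r}
drop 4:p onto {1:s, 3:r}
ground layer = {0:r, 1:s}
drop-orders for the pieces not yet dropped (sum over which currently-grounded one goes next):
  1 to go: {4} 1
  2 to go: {1,4} 1  {3,4} 1
  3 to go: {1,3,4} 2  {2,3,4} 1
  if 0:r drops first: 3 orders
  if 1:s drops first: 1 orders
heap linearizations: 4

4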